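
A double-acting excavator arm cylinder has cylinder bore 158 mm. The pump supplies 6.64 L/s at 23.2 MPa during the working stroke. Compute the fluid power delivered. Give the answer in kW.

W ≈ 154 kW

Hydraulic power = P × Q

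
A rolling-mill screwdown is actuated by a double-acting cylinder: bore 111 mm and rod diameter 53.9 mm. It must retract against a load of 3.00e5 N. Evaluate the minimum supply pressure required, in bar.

Rod-side annular area A_ann = π/4 × (111² − 53.9²) = 7395 mm^2
Retraction: pressure acts on the annular area.
P = F / A = 3.00e5 N / A

P ≈ 406 bar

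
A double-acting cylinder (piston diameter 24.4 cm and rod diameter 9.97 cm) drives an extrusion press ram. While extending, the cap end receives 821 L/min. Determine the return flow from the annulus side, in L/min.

Q_out ≈ 684 L/min

Cap-side area A_cap = π/4 × (24.4 cm)² = 467.6 cm^2
Rod-side annular area A_ann = π/4 × (24.4² − 9.97²) = 389.5 cm^2
Piston speed v = Q_in/A_cap; rod-end outflow Q_out = v × A_ann = Q_in × A_ann/A_cap.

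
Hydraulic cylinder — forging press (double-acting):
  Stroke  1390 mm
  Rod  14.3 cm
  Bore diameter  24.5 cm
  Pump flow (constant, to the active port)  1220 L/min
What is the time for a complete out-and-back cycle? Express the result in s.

Cap-side area A_cap = π/4 × (24.5 cm)² = 471.4 cm^2
Rod-side annular area A_ann = π/4 × (24.5² − 14.3²) = 310.8 cm^2
t_ext = A_cap·L/Q = 3.223 s
t_ret = A_ann·L/Q = 2.125 s
t_cycle = t_ext + t_ret

t ≈ 5.35 s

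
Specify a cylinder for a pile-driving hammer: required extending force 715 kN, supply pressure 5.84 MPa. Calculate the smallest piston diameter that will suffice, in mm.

D ≈ 395 mm

Extension force acts on the full piston face: F = P × (π/4)D².
D = √(4F / (πP)) = √(4 × 715 kN / (π × 5.84 MPa))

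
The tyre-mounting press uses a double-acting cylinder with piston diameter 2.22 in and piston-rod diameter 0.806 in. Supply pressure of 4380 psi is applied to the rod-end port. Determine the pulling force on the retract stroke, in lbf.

Rod-side annular area A_ann = π/4 × (2.22² − 0.806²) = 3.361 in^2
On retraction the pressure acts on the annular area (bore minus rod).
F = P × A_ann

F ≈ 14700 lbf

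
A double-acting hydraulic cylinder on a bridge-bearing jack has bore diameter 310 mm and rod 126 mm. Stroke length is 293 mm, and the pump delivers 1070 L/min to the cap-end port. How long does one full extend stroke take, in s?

t ≈ 1.24 s

Cap-side area A_cap = π/4 × (310 mm)² = 75480 mm^2
Swept volume V = A × L; t = V / Q = A·L / Q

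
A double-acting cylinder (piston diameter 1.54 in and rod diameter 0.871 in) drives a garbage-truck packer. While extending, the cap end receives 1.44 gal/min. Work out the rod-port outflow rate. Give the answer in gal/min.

Cap-side area A_cap = π/4 × (1.54 in)² = 1.863 in^2
Rod-side annular area A_ann = π/4 × (1.54² − 0.871²) = 1.267 in^2
Piston speed v = Q_in/A_cap; rod-end outflow Q_out = v × A_ann = Q_in × A_ann/A_cap.

Q_out ≈ 0.979 gal/min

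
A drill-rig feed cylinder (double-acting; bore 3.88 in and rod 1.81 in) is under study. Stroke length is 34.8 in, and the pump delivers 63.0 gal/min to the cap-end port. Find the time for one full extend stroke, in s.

t ≈ 1.70 s

Cap-side area A_cap = π/4 × (3.88 in)² = 11.82 in^2
Swept volume V = A × L; t = V / Q = A·L / Q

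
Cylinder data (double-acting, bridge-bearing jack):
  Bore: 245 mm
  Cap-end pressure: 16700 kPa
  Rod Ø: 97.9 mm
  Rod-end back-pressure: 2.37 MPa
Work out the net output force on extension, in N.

F ≈ 6.93e5 N

Cap-side area A_cap = π/4 × (245 mm)² = 47140 mm^2
Rod-side annular area A_ann = π/4 × (245² − 97.9²) = 39620 mm^2
Net thrust = P_cap·A_cap − P_rod·A_ann = 7.873e5 N − 93890 N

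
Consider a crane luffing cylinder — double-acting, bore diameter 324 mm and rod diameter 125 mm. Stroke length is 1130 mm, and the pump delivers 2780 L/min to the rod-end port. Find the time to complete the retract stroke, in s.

t ≈ 1.71 s

Rod-side annular area A_ann = π/4 × (324² − 125²) = 70180 mm^2
Swept volume V = A × L; t = V / Q = A·L / Q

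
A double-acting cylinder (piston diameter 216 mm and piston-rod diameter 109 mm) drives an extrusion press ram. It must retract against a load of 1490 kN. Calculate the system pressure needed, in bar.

Rod-side annular area A_ann = π/4 × (216² − 109²) = 27310 mm^2
Retraction: pressure acts on the annular area.
P = F / A = 1490 kN / A

P ≈ 546 bar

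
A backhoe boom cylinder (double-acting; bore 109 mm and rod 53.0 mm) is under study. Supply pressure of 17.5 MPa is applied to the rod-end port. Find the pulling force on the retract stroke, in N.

F ≈ 1.25e5 N

Rod-side annular area A_ann = π/4 × (109² − 53.0²) = 7125 mm^2
On retraction the pressure acts on the annular area (bore minus rod).
F = P × A_ann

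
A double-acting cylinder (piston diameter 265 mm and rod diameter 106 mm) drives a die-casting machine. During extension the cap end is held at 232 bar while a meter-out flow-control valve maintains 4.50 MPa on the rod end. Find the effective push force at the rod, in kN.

Cap-side area A_cap = π/4 × (265 mm)² = 55150 mm^2
Rod-side annular area A_ann = π/4 × (265² − 106²) = 46330 mm^2
Net thrust = P_cap·A_cap − P_rod·A_ann = 1280 kN − 208.5 kN

F ≈ 1070 kN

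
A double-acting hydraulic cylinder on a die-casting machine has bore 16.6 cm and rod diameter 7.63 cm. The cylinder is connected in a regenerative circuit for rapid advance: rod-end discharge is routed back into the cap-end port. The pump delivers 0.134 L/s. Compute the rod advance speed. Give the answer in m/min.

In regeneration the rod-end outflow joins the pump flow into the cap end, so the net volume the pump must supply per unit advance equals the rod cross-section area.
Rod cross-section A_rod = π/4 × (7.63 cm)² = 45.72 cm^2
v = Q_pump / A_rod

v ≈ 1.76 m/min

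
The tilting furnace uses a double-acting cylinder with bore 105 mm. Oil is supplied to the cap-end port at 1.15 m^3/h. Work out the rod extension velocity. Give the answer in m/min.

Cap-side area A_cap = π/4 × (105 mm)² = 8659 mm^2
v = Q / A

v ≈ 2.21 m/min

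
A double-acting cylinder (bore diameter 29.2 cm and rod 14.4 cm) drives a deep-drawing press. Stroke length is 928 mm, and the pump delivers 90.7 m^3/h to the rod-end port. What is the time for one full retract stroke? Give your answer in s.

t ≈ 1.87 s

Rod-side annular area A_ann = π/4 × (29.2² − 14.4²) = 506.8 cm^2
Swept volume V = A × L; t = V / Q = A·L / Q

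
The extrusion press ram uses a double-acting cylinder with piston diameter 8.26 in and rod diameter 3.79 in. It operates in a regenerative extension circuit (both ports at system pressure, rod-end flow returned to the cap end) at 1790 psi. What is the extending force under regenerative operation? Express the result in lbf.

F ≈ 20200 lbf

With equal pressure on both faces, forces on the annular region cancel; the net push is pressure × rod cross-section.
Rod cross-section A_rod = π/4 × (3.79 in)² = 11.28 in^2
F = P × A_rod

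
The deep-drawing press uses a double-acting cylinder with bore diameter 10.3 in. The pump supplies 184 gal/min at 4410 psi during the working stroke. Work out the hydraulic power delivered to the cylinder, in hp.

W ≈ 473 hp

Hydraulic power = P × Q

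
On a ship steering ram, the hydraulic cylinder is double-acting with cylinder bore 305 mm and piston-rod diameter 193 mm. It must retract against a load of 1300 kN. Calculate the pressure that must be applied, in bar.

P ≈ 297 bar

Rod-side annular area A_ann = π/4 × (305² − 193²) = 43810 mm^2
Retraction: pressure acts on the annular area.
P = F / A = 1300 kN / A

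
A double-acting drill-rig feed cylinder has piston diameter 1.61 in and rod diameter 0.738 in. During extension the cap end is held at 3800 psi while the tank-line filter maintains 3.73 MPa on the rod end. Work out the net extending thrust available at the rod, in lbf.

F ≈ 6870 lbf

Cap-side area A_cap = π/4 × (1.61 in)² = 2.036 in^2
Rod-side annular area A_ann = π/4 × (1.61² − 0.738²) = 1.608 in^2
Net thrust = P_cap·A_cap − P_rod·A_ann = 7736 lbf − 870.0 lbf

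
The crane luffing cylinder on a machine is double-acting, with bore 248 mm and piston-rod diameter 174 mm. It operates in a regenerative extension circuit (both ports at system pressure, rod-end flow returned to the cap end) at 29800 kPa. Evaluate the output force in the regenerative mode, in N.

With equal pressure on both faces, forces on the annular region cancel; the net push is pressure × rod cross-section.
Rod cross-section A_rod = π/4 × (174 mm)² = 23780 mm^2
F = P × A_rod

F ≈ 7.09e5 N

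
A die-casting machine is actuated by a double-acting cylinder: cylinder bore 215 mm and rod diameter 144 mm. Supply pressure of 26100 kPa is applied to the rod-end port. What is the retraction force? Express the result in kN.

Rod-side annular area A_ann = π/4 × (215² − 144²) = 20020 mm^2
On retraction the pressure acts on the annular area (bore minus rod).
F = P × A_ann

F ≈ 522 kN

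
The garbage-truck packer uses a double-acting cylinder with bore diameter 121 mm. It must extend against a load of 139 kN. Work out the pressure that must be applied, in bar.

P ≈ 121 bar

Cap-side area A_cap = π/4 × (121 mm)² = 11500 mm^2
P = F / A = 139 kN / A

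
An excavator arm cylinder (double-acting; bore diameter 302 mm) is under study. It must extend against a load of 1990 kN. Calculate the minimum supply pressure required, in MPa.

P ≈ 27.8 MPa

Cap-side area A_cap = π/4 × (302 mm)² = 71630 mm^2
P = F / A = 1990 kN / A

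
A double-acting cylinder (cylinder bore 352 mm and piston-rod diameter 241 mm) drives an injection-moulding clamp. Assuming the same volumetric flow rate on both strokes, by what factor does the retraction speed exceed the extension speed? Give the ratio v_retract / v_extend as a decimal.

Cap-side area A_cap = π/4 × (352 mm)² = 97310 mm^2
Rod-side annular area A_ann = π/4 × (352² − 241²) = 51700 mm^2
For equal Q, v ∝ 1/A, so v_ret/v_ext = A_cap/A_ann.

v_ret/v_ext ≈ 1.88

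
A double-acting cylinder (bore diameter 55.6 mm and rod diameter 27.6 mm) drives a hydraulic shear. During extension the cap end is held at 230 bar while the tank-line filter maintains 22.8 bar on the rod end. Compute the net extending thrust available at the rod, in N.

F ≈ 51700 N

Cap-side area A_cap = π/4 × (55.6 mm)² = 2428 mm^2
Rod-side annular area A_ann = π/4 × (55.6² − 27.6²) = 1830 mm^2
Net thrust = P_cap·A_cap − P_rod·A_ann = 55840 N − 4172 N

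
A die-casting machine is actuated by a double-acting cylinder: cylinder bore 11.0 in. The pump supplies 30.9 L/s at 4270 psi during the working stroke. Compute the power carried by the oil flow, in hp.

Hydraulic power = P × Q

W ≈ 1220 hp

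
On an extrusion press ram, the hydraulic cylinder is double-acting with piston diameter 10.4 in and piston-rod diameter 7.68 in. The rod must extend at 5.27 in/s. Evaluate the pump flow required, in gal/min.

Cap-side area A_cap = π/4 × (10.4 in)² = 84.95 in^2
Q = A × v

Q ≈ 116 gal/min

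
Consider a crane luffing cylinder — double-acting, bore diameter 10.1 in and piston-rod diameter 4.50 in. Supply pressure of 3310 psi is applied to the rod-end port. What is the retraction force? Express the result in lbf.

F ≈ 2.13e5 lbf

Rod-side annular area A_ann = π/4 × (10.1² − 4.50²) = 64.21 in^2
On retraction the pressure acts on the annular area (bore minus rod).
F = P × A_ann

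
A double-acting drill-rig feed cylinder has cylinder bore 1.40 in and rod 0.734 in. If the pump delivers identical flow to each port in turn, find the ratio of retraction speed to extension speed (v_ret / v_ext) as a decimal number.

v_ret/v_ext ≈ 1.38

Cap-side area A_cap = π/4 × (1.40 in)² = 1.539 in^2
Rod-side annular area A_ann = π/4 × (1.40² − 0.734²) = 1.116 in^2
For equal Q, v ∝ 1/A, so v_ret/v_ext = A_cap/A_ann.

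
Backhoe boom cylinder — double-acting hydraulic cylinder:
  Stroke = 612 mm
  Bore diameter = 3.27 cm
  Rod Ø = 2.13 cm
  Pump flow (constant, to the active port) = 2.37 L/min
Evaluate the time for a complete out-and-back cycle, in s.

Cap-side area A_cap = π/4 × (3.27 cm)² = 8.398 cm^2
Rod-side annular area A_ann = π/4 × (3.27² − 2.13²) = 4.835 cm^2
t_ext = A_cap·L/Q = 13.01 s
t_ret = A_ann·L/Q = 7.491 s
t_cycle = t_ext + t_ret

t ≈ 20.5 s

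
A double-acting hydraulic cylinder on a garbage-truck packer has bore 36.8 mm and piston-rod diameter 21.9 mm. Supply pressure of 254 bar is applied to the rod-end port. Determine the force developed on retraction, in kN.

Rod-side annular area A_ann = π/4 × (36.8² − 21.9²) = 686.9 mm^2
On retraction the pressure acts on the annular area (bore minus rod).
F = P × A_ann

F ≈ 17.4 kN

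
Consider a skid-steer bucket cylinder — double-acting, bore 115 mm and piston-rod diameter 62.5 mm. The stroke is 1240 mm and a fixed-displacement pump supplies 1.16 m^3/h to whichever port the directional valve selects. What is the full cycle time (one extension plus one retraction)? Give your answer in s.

t ≈ 68.1 s

Cap-side area A_cap = π/4 × (115 mm)² = 10390 mm^2
Rod-side annular area A_ann = π/4 × (115² − 62.5²) = 7319 mm^2
t_ext = A_cap·L/Q = 39.97 s
t_ret = A_ann·L/Q = 28.17 s
t_cycle = t_ext + t_ret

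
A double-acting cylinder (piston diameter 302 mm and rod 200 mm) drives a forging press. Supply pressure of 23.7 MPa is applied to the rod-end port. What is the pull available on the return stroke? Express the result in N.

Rod-side annular area A_ann = π/4 × (302² − 200²) = 40220 mm^2
On retraction the pressure acts on the annular area (bore minus rod).
F = P × A_ann

F ≈ 9.53e5 N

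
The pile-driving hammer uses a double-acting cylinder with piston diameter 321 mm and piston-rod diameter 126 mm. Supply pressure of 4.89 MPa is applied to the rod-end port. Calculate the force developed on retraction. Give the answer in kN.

F ≈ 335 kN

Rod-side annular area A_ann = π/4 × (321² − 126²) = 68460 mm^2
On retraction the pressure acts on the annular area (bore minus rod).
F = P × A_ann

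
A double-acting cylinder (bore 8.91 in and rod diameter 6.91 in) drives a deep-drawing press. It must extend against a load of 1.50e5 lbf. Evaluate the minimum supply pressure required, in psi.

P ≈ 2410 psi

Cap-side area A_cap = π/4 × (8.91 in)² = 62.35 in^2
P = F / A = 1.50e5 lbf / A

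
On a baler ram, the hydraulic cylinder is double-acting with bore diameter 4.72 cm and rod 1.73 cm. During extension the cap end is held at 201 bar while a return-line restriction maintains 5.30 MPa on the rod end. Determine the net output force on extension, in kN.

Cap-side area A_cap = π/4 × (4.72 cm)² = 17.50 cm^2
Rod-side annular area A_ann = π/4 × (4.72² − 1.73²) = 15.15 cm^2
Net thrust = P_cap·A_cap − P_rod·A_ann = 35.17 kN − 8.028 kN

F ≈ 27.1 kN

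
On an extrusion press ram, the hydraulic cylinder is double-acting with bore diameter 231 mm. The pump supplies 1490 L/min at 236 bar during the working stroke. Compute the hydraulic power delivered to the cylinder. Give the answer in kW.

Hydraulic power = P × Q

W ≈ 586 kW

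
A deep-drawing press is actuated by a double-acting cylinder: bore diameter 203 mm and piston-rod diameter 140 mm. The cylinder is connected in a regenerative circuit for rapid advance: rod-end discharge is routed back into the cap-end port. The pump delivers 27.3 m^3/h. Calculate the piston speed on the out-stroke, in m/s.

v ≈ 0.493 m/s

In regeneration the rod-end outflow joins the pump flow into the cap end, so the net volume the pump must supply per unit advance equals the rod cross-section area.
Rod cross-section A_rod = π/4 × (140 mm)² = 15390 mm^2
v = Q_pump / A_rod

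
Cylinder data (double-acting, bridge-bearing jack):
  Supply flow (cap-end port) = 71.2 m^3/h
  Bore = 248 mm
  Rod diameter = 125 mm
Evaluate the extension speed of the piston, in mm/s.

v ≈ 409 mm/s

Cap-side area A_cap = π/4 × (248 mm)² = 48310 mm^2
v = Q / A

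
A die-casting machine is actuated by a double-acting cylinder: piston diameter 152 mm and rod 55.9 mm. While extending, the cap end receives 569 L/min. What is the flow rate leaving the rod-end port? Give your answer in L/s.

Cap-side area A_cap = π/4 × (152 mm)² = 18150 mm^2
Rod-side annular area A_ann = π/4 × (152² − 55.9²) = 15690 mm^2
Piston speed v = Q_in/A_cap; rod-end outflow Q_out = v × A_ann = Q_in × A_ann/A_cap.

Q_out ≈ 8.20 L/s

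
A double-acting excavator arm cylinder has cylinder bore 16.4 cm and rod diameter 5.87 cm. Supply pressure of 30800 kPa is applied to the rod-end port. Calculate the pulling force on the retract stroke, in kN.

F ≈ 567 kN

Rod-side annular area A_ann = π/4 × (16.4² − 5.87²) = 184.2 cm^2
On retraction the pressure acts on the annular area (bore minus rod).
F = P × A_ann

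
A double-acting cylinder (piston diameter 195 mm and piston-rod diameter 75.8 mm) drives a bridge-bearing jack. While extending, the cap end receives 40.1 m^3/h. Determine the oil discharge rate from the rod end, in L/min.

Cap-side area A_cap = π/4 × (195 mm)² = 29860 mm^2
Rod-side annular area A_ann = π/4 × (195² − 75.8²) = 25350 mm^2
Piston speed v = Q_in/A_cap; rod-end outflow Q_out = v × A_ann = Q_in × A_ann/A_cap.

Q_out ≈ 567 L/min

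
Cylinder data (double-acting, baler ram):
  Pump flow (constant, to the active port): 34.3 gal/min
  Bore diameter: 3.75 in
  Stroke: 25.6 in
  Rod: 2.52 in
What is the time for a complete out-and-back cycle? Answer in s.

t ≈ 3.32 s

Cap-side area A_cap = π/4 × (3.75 in)² = 11.04 in^2
Rod-side annular area A_ann = π/4 × (3.75² − 2.52²) = 6.057 in^2
t_ext = A_cap·L/Q = 2.141 s
t_ret = A_ann·L/Q = 1.174 s
t_cycle = t_ext + t_ret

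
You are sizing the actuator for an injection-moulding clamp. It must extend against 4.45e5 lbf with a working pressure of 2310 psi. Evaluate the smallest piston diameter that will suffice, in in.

Extension force acts on the full piston face: F = P × (π/4)D².
D = √(4F / (πP)) = √(4 × 4.45e5 lbf / (π × 2310 psi))

D ≈ 15.7 in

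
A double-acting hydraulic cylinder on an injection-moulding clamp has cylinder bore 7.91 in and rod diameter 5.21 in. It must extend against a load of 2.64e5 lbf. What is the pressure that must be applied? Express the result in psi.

P ≈ 5370 psi

Cap-side area A_cap = π/4 × (7.91 in)² = 49.14 in^2
P = F / A = 2.64e5 lbf / A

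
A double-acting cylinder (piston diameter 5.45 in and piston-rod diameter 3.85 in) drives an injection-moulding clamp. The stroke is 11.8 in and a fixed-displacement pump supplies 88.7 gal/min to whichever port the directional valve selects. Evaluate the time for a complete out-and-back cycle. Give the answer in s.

Cap-side area A_cap = π/4 × (5.45 in)² = 23.33 in^2
Rod-side annular area A_ann = π/4 × (5.45² − 3.85²) = 11.69 in^2
t_ext = A_cap·L/Q = 0.8061 s
t_ret = A_ann·L/Q = 0.4038 s
t_cycle = t_ext + t_ret

t ≈ 1.21 s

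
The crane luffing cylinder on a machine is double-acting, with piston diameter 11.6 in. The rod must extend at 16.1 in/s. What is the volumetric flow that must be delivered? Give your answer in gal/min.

Q ≈ 442 gal/min

Cap-side area A_cap = π/4 × (11.6 in)² = 105.7 in^2
Q = A × v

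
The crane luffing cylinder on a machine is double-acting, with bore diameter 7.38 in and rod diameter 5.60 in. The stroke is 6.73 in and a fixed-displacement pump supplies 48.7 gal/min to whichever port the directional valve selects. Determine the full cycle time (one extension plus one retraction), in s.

Cap-side area A_cap = π/4 × (7.38 in)² = 42.78 in^2
Rod-side annular area A_ann = π/4 × (7.38² − 5.60²) = 18.15 in^2
t_ext = A_cap·L/Q = 1.535 s
t_ret = A_ann·L/Q = 0.6513 s
t_cycle = t_ext + t_ret

t ≈ 2.19 s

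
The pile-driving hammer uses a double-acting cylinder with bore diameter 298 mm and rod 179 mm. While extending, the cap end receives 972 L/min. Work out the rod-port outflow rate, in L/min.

Cap-side area A_cap = π/4 × (298 mm)² = 69750 mm^2
Rod-side annular area A_ann = π/4 × (298² − 179²) = 44580 mm^2
Piston speed v = Q_in/A_cap; rod-end outflow Q_out = v × A_ann = Q_in × A_ann/A_cap.

Q_out ≈ 621 L/min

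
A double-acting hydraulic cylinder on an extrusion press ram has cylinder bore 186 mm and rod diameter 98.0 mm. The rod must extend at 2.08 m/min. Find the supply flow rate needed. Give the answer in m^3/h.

Cap-side area A_cap = π/4 × (186 mm)² = 27170 mm^2
Q = A × v

Q ≈ 3.39 m^3/h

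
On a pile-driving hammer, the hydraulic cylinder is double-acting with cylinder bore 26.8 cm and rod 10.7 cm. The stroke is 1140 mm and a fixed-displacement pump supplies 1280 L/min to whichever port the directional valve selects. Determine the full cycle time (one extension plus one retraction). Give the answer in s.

t ≈ 5.55 s

Cap-side area A_cap = π/4 × (26.8 cm)² = 564.1 cm^2
Rod-side annular area A_ann = π/4 × (26.8² − 10.7²) = 474.2 cm^2
t_ext = A_cap·L/Q = 3.014 s
t_ret = A_ann·L/Q = 2.534 s
t_cycle = t_ext + t_ret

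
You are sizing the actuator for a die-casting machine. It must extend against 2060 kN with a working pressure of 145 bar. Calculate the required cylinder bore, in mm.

D ≈ 425 mm

Extension force acts on the full piston face: F = P × (π/4)D².
D = √(4F / (πP)) = √(4 × 2060 kN / (π × 145 bar))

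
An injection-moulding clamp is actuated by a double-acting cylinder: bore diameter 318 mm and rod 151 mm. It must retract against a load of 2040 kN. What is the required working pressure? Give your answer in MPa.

P ≈ 33.2 MPa

Rod-side annular area A_ann = π/4 × (318² − 151²) = 61510 mm^2
Retraction: pressure acts on the annular area.
P = F / A = 2040 kN / A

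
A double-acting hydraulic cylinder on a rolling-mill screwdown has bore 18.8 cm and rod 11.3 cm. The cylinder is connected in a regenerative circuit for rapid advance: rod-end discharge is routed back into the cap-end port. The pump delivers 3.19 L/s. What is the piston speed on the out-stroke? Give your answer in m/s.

In regeneration the rod-end outflow joins the pump flow into the cap end, so the net volume the pump must supply per unit advance equals the rod cross-section area.
Rod cross-section A_rod = π/4 × (11.3 cm)² = 100.3 cm^2
v = Q_pump / A_rod

v ≈ 0.318 m/s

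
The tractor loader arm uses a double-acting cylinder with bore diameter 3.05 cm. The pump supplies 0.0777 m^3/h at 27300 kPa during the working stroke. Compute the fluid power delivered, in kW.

W ≈ 0.589 kW

Hydraulic power = P × Q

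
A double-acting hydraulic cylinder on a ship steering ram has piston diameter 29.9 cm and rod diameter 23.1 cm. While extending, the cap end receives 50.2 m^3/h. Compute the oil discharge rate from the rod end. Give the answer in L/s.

Q_out ≈ 5.62 L/s

Cap-side area A_cap = π/4 × (29.9 cm)² = 702.2 cm^2
Rod-side annular area A_ann = π/4 × (29.9² − 23.1²) = 283.1 cm^2
Piston speed v = Q_in/A_cap; rod-end outflow Q_out = v × A_ann = Q_in × A_ann/A_cap.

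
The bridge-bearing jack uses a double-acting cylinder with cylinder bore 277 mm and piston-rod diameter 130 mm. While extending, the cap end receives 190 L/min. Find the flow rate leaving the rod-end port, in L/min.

Q_out ≈ 148 L/min

Cap-side area A_cap = π/4 × (277 mm)² = 60260 mm^2
Rod-side annular area A_ann = π/4 × (277² − 130²) = 46990 mm^2
Piston speed v = Q_in/A_cap; rod-end outflow Q_out = v × A_ann = Q_in × A_ann/A_cap.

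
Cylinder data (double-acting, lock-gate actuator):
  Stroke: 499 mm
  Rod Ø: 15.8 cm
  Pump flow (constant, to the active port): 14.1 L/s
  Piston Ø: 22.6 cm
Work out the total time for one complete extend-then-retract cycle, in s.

Cap-side area A_cap = π/4 × (22.6 cm)² = 401.1 cm^2
Rod-side annular area A_ann = π/4 × (22.6² − 15.8²) = 205.1 cm^2
t_ext = A_cap·L/Q = 1.420 s
t_ret = A_ann·L/Q = 0.7258 s
t_cycle = t_ext + t_ret

t ≈ 2.15 s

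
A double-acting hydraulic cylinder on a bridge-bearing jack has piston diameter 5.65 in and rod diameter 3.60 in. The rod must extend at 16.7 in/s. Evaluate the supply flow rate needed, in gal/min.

Cap-side area A_cap = π/4 × (5.65 in)² = 25.07 in^2
Q = A × v

Q ≈ 109 gal/min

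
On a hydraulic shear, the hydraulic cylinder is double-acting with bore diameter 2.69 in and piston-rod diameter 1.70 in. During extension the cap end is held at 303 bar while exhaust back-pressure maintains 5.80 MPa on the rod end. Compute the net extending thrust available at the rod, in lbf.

F ≈ 22100 lbf

Cap-side area A_cap = π/4 × (2.69 in)² = 5.683 in^2
Rod-side annular area A_ann = π/4 × (2.69² − 1.70²) = 3.413 in^2
Net thrust = P_cap·A_cap − P_rod·A_ann = 24980 lbf − 2871 lbf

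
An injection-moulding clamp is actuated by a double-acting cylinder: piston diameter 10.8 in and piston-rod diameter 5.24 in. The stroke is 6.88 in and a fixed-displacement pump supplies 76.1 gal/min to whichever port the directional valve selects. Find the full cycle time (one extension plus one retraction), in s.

Cap-side area A_cap = π/4 × (10.8 in)² = 91.61 in^2
Rod-side annular area A_ann = π/4 × (10.8² − 5.24²) = 70.04 in^2
t_ext = A_cap·L/Q = 2.151 s
t_ret = A_ann·L/Q = 1.645 s
t_cycle = t_ext + t_ret

t ≈ 3.80 s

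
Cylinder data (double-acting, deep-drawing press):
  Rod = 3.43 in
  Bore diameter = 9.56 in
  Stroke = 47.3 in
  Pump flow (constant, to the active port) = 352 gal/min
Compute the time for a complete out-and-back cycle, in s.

Cap-side area A_cap = π/4 × (9.56 in)² = 71.78 in^2
Rod-side annular area A_ann = π/4 × (9.56² − 3.43²) = 62.54 in^2
t_ext = A_cap·L/Q = 2.505 s
t_ret = A_ann·L/Q = 2.183 s
t_cycle = t_ext + t_ret

t ≈ 4.69 s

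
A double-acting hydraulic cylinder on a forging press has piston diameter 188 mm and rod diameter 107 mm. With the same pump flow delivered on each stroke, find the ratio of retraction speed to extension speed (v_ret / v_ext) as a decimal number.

Cap-side area A_cap = π/4 × (188 mm)² = 27760 mm^2
Rod-side annular area A_ann = π/4 × (188² − 107²) = 18770 mm^2
For equal Q, v ∝ 1/A, so v_ret/v_ext = A_cap/A_ann.

v_ret/v_ext ≈ 1.48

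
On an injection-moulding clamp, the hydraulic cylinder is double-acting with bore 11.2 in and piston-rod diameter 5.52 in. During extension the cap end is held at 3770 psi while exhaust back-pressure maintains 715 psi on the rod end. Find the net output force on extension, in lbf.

Cap-side area A_cap = π/4 × (11.2 in)² = 98.52 in^2
Rod-side annular area A_ann = π/4 × (11.2² − 5.52²) = 74.59 in^2
Net thrust = P_cap·A_cap − P_rod·A_ann = 3.714e5 lbf − 53330 lbf

F ≈ 3.18e5 lbf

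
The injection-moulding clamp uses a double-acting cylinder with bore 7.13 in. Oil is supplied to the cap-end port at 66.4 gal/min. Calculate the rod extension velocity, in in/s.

v ≈ 6.40 in/s

Cap-side area A_cap = π/4 × (7.13 in)² = 39.93 in^2
v = Q / A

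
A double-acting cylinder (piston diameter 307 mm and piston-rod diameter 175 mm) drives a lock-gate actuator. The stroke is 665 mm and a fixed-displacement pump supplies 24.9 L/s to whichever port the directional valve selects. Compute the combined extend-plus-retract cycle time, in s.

t ≈ 3.31 s

Cap-side area A_cap = π/4 × (307 mm)² = 74020 mm^2
Rod-side annular area A_ann = π/4 × (307² − 175²) = 49970 mm^2
t_ext = A_cap·L/Q = 1.977 s
t_ret = A_ann·L/Q = 1.335 s
t_cycle = t_ext + t_ret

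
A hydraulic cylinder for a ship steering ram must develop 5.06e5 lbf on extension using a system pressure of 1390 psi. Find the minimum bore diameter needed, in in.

Extension force acts on the full piston face: F = P × (π/4)D².
D = √(4F / (πP)) = √(4 × 5.06e5 lbf / (π × 1390 psi))

D ≈ 21.5 in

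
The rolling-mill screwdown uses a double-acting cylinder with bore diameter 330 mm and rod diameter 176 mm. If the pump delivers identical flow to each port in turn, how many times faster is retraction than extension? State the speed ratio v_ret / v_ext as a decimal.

Cap-side area A_cap = π/4 × (330 mm)² = 85530 mm^2
Rod-side annular area A_ann = π/4 × (330² − 176²) = 61200 mm^2
For equal Q, v ∝ 1/A, so v_ret/v_ext = A_cap/A_ann.

v_ret/v_ext ≈ 1.40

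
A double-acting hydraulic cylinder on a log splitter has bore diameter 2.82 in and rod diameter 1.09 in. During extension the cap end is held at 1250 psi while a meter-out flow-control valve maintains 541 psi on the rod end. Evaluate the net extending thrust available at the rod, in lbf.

Cap-side area A_cap = π/4 × (2.82 in)² = 6.246 in^2
Rod-side annular area A_ann = π/4 × (2.82² − 1.09²) = 5.313 in^2
Net thrust = P_cap·A_cap − P_rod·A_ann = 7807 lbf − 2874 lbf

F ≈ 4930 lbf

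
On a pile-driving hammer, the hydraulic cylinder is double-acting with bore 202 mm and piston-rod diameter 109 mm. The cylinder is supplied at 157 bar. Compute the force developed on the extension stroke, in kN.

F ≈ 503 kN

Cap-side area A_cap = π/4 × (202 mm)² = 32050 mm^2
F = P × A_cap = 157 bar × A_cap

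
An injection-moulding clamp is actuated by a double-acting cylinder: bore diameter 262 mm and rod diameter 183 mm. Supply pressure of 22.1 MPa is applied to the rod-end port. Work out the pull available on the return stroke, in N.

Rod-side annular area A_ann = π/4 × (262² − 183²) = 27610 mm^2
On retraction the pressure acts on the annular area (bore minus rod).
F = P × A_ann

F ≈ 6.10e5 N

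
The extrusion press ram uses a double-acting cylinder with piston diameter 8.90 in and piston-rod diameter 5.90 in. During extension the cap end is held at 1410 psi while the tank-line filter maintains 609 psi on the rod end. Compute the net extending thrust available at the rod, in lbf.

Cap-side area A_cap = π/4 × (8.90 in)² = 62.21 in^2
Rod-side annular area A_ann = π/4 × (8.90² − 5.90²) = 34.87 in^2
Net thrust = P_cap·A_cap − P_rod·A_ann = 87720 lbf − 21240 lbf

F ≈ 66500 lbf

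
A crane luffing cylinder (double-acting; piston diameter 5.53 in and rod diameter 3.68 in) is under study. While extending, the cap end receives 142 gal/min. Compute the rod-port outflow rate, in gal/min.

Q_out ≈ 79.1 gal/min

Cap-side area A_cap = π/4 × (5.53 in)² = 24.02 in^2
Rod-side annular area A_ann = π/4 × (5.53² − 3.68²) = 13.38 in^2
Piston speed v = Q_in/A_cap; rod-end outflow Q_out = v × A_ann = Q_in × A_ann/A_cap.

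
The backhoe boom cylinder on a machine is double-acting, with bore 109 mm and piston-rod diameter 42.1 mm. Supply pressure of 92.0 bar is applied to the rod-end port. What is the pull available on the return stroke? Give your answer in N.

F ≈ 73000 N

Rod-side annular area A_ann = π/4 × (109² − 42.1²) = 7939 mm^2
On retraction the pressure acts on the annular area (bore minus rod).
F = P × A_ann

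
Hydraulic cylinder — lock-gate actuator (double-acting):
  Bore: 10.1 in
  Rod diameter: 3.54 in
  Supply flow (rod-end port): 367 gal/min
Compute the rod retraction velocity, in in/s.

Rod-side annular area A_ann = π/4 × (10.1² − 3.54²) = 70.28 in^2
Flow into the rod-end port fills the annular volume.
v = Q / A

v ≈ 20.1 in/s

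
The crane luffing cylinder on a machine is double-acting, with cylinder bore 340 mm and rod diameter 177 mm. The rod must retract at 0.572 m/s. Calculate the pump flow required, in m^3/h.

Q ≈ 136 m^3/h

Rod-side annular area A_ann = π/4 × (340² − 177²) = 66190 mm^2
Q = A × v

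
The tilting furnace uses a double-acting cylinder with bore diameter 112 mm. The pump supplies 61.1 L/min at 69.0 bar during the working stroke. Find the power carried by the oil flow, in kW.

Hydraulic power = P × Q

W ≈ 7.03 kW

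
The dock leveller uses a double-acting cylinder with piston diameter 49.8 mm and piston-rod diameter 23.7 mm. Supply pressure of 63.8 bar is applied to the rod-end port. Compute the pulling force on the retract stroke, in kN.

F ≈ 9.61 kN

Rod-side annular area A_ann = π/4 × (49.8² − 23.7²) = 1507 mm^2
On retraction the pressure acts on the annular area (bore minus rod).
F = P × A_ann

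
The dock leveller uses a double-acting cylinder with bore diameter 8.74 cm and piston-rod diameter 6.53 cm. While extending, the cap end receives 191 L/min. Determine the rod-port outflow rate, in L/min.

Cap-side area A_cap = π/4 × (8.74 cm)² = 59.99 cm^2
Rod-side annular area A_ann = π/4 × (8.74² − 6.53²) = 26.50 cm^2
Piston speed v = Q_in/A_cap; rod-end outflow Q_out = v × A_ann = Q_in × A_ann/A_cap.

Q_out ≈ 84.4 L/min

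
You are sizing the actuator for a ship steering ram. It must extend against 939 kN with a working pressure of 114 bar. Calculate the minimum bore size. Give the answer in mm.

Extension force acts on the full piston face: F = P × (π/4)D².
D = √(4F / (πP)) = √(4 × 939 kN / (π × 114 bar))

D ≈ 324 mm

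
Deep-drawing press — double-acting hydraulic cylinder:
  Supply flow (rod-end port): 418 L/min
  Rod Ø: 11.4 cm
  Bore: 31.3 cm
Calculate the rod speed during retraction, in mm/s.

Rod-side annular area A_ann = π/4 × (31.3² − 11.4²) = 667.4 cm^2
Flow into the rod-end port fills the annular volume.
v = Q / A

v ≈ 104 mm/s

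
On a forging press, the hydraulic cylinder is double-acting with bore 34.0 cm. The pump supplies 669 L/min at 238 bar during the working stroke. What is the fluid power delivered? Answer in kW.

W ≈ 265 kW

Hydraulic power = P × Q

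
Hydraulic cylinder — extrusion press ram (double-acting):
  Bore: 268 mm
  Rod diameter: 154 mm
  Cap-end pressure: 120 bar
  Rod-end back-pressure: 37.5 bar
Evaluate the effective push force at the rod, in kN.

Cap-side area A_cap = π/4 × (268 mm)² = 56410 mm^2
Rod-side annular area A_ann = π/4 × (268² − 154²) = 37780 mm^2
Net thrust = P_cap·A_cap − P_rod·A_ann = 676.9 kN − 141.7 kN

F ≈ 535 kN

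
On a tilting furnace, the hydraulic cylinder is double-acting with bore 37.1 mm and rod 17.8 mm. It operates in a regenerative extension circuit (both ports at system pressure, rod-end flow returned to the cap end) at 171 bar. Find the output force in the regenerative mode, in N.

F ≈ 4260 N

With equal pressure on both faces, forces on the annular region cancel; the net push is pressure × rod cross-section.
Rod cross-section A_rod = π/4 × (17.8 mm)² = 248.8 mm^2
F = P × A_rod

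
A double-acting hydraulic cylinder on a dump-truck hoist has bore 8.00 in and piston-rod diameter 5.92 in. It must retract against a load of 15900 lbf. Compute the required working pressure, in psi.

Rod-side annular area A_ann = π/4 × (8.00² − 5.92²) = 22.74 in^2
Retraction: pressure acts on the annular area.
P = F / A = 15900 lbf / A

P ≈ 699 psi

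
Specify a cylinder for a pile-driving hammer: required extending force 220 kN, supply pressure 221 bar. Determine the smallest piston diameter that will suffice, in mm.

Extension force acts on the full piston face: F = P × (π/4)D².
D = √(4F / (πP)) = √(4 × 220 kN / (π × 221 bar))

D ≈ 113 mm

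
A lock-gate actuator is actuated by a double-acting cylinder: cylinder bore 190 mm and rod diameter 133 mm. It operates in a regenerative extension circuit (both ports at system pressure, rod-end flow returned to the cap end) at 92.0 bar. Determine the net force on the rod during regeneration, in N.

With equal pressure on both faces, forces on the annular region cancel; the net push is pressure × rod cross-section.
Rod cross-section A_rod = π/4 × (133 mm)² = 13890 mm^2
F = P × A_rod

F ≈ 1.28e5 N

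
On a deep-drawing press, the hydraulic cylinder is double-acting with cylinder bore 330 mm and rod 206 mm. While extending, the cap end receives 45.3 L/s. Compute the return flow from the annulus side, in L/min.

Cap-side area A_cap = π/4 × (330 mm)² = 85530 mm^2
Rod-side annular area A_ann = π/4 × (330² − 206²) = 52200 mm^2
Piston speed v = Q_in/A_cap; rod-end outflow Q_out = v × A_ann = Q_in × A_ann/A_cap.

Q_out ≈ 1660 L/min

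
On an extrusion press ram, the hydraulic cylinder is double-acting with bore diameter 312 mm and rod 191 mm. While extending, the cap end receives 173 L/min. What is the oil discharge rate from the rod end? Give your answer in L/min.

Cap-side area A_cap = π/4 × (312 mm)² = 76450 mm^2
Rod-side annular area A_ann = π/4 × (312² − 191²) = 47800 mm^2
Piston speed v = Q_in/A_cap; rod-end outflow Q_out = v × A_ann = Q_in × A_ann/A_cap.

Q_out ≈ 108 L/min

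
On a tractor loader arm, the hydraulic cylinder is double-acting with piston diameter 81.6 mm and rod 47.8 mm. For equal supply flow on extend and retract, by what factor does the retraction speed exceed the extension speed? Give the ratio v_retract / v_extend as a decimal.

v_ret/v_ext ≈ 1.52

Cap-side area A_cap = π/4 × (81.6 mm)² = 5230 mm^2
Rod-side annular area A_ann = π/4 × (81.6² − 47.8²) = 3435 mm^2
For equal Q, v ∝ 1/A, so v_ret/v_ext = A_cap/A_ann.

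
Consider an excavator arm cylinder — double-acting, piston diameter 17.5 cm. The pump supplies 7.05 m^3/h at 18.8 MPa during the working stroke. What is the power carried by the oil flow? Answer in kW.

Hydraulic power = P × Q

W ≈ 36.8 kW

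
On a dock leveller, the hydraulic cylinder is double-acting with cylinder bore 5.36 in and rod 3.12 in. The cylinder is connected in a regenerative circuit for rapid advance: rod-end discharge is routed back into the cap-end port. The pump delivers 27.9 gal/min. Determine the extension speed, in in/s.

In regeneration the rod-end outflow joins the pump flow into the cap end, so the net volume the pump must supply per unit advance equals the rod cross-section area.
Rod cross-section A_rod = π/4 × (3.12 in)² = 7.645 in^2
v = Q_pump / A_rod

v ≈ 14.0 in/s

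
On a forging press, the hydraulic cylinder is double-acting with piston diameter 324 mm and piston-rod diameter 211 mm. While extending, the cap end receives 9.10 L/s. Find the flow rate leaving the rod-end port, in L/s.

Cap-side area A_cap = π/4 × (324 mm)² = 82450 mm^2
Rod-side annular area A_ann = π/4 × (324² − 211²) = 47480 mm^2
Piston speed v = Q_in/A_cap; rod-end outflow Q_out = v × A_ann = Q_in × A_ann/A_cap.

Q_out ≈ 5.24 L/s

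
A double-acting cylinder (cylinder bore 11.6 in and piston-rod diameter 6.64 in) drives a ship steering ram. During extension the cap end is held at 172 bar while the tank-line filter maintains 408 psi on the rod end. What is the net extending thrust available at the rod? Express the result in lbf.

F ≈ 2.35e5 lbf

Cap-side area A_cap = π/4 × (11.6 in)² = 105.7 in^2
Rod-side annular area A_ann = π/4 × (11.6² − 6.64²) = 71.06 in^2
Net thrust = P_cap·A_cap − P_rod·A_ann = 2.636e5 lbf − 28990 lbf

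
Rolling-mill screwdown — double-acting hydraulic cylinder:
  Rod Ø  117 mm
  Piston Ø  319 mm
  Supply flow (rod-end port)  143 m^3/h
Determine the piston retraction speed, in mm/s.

v ≈ 574 mm/s

Rod-side annular area A_ann = π/4 × (319² − 117²) = 69170 mm^2
Flow into the rod-end port fills the annular volume.
v = Q / A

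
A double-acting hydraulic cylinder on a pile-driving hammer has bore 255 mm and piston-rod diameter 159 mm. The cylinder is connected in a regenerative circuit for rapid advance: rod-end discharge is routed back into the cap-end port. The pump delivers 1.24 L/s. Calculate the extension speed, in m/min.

v ≈ 3.75 m/min

In regeneration the rod-end outflow joins the pump flow into the cap end, so the net volume the pump must supply per unit advance equals the rod cross-section area.
Rod cross-section A_rod = π/4 × (159 mm)² = 19860 mm^2
v = Q_pump / A_rod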